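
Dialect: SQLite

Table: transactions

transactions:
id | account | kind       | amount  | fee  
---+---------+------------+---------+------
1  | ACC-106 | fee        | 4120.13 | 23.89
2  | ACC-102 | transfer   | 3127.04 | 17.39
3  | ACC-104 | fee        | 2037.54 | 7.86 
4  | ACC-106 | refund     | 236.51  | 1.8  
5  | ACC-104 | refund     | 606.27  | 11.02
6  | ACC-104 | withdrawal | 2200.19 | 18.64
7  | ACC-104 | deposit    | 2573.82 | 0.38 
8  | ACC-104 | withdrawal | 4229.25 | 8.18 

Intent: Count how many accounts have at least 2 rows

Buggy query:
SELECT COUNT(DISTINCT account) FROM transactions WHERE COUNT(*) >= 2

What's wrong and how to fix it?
Bug: WHERE filters individual rows, not groups, so a group-level COUNT is invalid there

Fix: Use a subquery that GROUPs and filters with HAVING, then count its rows

Corrected query:
SELECT COUNT(*) FROM (SELECT account FROM transactions GROUP BY account HAVING COUNT(*) >= 2)

Result:
COUNT(*)
--------
2       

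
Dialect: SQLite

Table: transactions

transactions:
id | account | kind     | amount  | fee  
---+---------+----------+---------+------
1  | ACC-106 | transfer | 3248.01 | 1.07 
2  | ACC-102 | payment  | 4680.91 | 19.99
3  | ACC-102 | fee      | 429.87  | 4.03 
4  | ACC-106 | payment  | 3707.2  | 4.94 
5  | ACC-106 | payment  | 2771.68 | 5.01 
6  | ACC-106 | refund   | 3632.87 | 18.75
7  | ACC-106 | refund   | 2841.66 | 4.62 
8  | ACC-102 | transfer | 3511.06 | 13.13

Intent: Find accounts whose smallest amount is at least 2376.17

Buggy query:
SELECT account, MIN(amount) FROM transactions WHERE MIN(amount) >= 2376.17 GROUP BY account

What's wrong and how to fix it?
Bug: MIN() in WHERE is a misuse of aggregate

Fix: Use HAVING for the per-group MIN condition

Corrected query:
SELECT account, MIN(amount) FROM transactions GROUP BY account HAVING MIN(amount) >= 2376.17

Result:
account | MIN(amount)
--------+------------
ACC-106 | 2771.68    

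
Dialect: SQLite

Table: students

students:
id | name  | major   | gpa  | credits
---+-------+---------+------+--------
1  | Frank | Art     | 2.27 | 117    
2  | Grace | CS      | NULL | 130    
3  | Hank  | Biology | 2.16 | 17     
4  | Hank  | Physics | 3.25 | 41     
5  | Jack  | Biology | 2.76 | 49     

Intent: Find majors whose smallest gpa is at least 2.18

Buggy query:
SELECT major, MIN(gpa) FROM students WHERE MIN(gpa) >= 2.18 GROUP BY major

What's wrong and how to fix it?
Bug: Aggregates like MIN are computed per group after WHERE runs

Fix: Replace WHERE with HAVING after the GROUP BY

Corrected query:
SELECT major, MIN(gpa) FROM students GROUP BY major HAVING MIN(gpa) >= 2.18

Result:
major   | MIN(gpa)
--------+---------
Art     | 2.27    
Physics | 3.25    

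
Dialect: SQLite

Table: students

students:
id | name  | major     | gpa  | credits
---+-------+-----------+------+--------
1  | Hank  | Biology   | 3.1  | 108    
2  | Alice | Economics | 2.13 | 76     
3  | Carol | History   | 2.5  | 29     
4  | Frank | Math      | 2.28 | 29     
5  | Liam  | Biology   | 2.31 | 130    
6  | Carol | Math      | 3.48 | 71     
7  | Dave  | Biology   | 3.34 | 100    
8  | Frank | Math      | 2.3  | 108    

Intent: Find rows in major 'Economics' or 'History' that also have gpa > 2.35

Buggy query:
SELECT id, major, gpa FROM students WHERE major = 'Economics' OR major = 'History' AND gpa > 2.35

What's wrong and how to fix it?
Bug: Without parentheses, AND is evaluated before OR, so the gpa filter only applies to the 'History' branch

Fix: Group the OR with parentheses (or use IN), then AND the threshold

Corrected query:
SELECT id, major, gpa FROM students WHERE (major = 'Economics' OR major = 'History') AND gpa > 2.35

Result:
id | major   | gpa
---+---------+----
3  | History | 2.5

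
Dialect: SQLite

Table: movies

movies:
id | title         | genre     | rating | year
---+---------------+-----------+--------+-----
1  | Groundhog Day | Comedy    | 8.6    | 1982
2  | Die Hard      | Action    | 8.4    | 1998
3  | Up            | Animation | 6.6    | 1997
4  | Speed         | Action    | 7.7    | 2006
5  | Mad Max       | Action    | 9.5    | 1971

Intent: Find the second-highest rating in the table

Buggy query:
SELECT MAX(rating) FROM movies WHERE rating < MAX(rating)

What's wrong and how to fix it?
Bug: MAX(rating) on the right of the comparison is an aggregate-in-WHERE error

Fix: Put the inner MAX in a scalar subquery

Corrected query:
SELECT MAX(rating) FROM movies WHERE rating < (SELECT MAX(rating) FROM movies)

Result:
MAX(rating)
-----------
8.6        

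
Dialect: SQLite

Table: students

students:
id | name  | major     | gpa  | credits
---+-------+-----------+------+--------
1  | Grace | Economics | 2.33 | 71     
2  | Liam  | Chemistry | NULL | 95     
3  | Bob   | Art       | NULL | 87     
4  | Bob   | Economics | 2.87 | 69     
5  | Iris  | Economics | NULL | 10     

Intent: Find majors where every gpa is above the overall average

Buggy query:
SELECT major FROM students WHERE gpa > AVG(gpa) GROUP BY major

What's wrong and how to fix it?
Bug: AVG() is an aggregate; it can't sit directly in WHERE

Fix: Use a subquery for AVG and a HAVING MIN(...) filter so the condition holds for every row in the group

Corrected query:
SELECT major FROM students GROUP BY major HAVING MIN(gpa) > (SELECT AVG(gpa) FROM students)

Result:
(no rows)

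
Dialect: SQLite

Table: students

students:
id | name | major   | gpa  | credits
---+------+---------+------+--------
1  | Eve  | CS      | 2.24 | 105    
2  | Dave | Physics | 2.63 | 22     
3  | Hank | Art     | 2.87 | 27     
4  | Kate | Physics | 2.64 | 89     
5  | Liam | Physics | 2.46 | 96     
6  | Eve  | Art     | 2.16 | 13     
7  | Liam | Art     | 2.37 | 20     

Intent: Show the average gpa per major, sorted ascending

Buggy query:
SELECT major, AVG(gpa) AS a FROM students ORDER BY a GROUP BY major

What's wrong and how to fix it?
Bug: ORDER BY appears before GROUP BY; SQL clause order requires GROUP BY first

Fix: Move ORDER BY to the end, after GROUP BY

Corrected query:
SELECT major, AVG(gpa) AS a FROM students GROUP BY major ORDER BY a

Result:
major   | a       
--------+---------
CS      | 2.24    
Art     | 2.466667
Physics | 2.576667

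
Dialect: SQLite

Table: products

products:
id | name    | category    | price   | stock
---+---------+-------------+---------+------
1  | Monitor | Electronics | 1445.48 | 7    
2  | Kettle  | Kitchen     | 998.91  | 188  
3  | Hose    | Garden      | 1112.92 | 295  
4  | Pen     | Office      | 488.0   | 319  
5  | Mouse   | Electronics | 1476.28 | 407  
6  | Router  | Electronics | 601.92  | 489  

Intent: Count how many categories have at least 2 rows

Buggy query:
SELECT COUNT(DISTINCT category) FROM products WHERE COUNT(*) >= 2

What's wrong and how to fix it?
Bug: COUNT(*) cannot appear in WHERE; the per-group count doesn't exist yet

Fix: Group first with HAVING COUNT(*) >= 2, then COUNT the resulting groups

Corrected query:
SELECT COUNT(*) FROM (SELECT category FROM products GROUP BY category HAVING COUNT(*) >= 2)

Result:
COUNT(*)
--------
1       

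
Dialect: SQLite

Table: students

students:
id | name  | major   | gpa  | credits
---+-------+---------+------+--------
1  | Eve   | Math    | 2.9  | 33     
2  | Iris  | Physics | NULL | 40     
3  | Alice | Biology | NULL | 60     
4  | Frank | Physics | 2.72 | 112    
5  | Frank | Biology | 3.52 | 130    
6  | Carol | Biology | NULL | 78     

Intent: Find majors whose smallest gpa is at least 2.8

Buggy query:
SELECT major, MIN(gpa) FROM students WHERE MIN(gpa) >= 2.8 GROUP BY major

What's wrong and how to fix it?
Bug: MIN() in WHERE is a misuse of aggregate

Fix: Replace WHERE with HAVING after the GROUP BY

Corrected query:
SELECT major, MIN(gpa) FROM students GROUP BY major HAVING MIN(gpa) >= 2.8

Result:
major   | MIN(gpa)
--------+---------
Biology | 3.52    
Math    | 2.9     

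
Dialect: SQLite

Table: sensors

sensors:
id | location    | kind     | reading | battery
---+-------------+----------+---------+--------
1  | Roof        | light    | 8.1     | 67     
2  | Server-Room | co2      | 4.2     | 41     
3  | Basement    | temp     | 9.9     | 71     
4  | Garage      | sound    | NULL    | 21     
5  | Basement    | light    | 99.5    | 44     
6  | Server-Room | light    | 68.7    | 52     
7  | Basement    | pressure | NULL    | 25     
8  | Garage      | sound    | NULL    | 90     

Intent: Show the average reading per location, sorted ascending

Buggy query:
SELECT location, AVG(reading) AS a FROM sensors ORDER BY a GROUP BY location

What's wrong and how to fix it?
Bug: ORDER BY appears before GROUP BY; SQL clause order requires GROUP BY first

Fix: Move ORDER BY to the end, after GROUP BY

Corrected query:
SELECT location, AVG(reading) AS a FROM sensors GROUP BY location ORDER BY a

Result:
location    | a    
------------+------
Garage      | NULL 
Roof        | 8.1  
Server-Room | 36.45
Basement    | 54.7 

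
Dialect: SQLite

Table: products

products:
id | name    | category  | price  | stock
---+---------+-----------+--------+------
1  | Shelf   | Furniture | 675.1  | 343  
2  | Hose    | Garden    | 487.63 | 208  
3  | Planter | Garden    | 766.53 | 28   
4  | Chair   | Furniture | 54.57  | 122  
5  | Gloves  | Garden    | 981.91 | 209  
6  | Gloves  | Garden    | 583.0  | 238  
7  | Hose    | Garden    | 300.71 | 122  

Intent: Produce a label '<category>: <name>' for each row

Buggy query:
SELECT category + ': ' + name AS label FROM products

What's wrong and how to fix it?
Bug: SQLite uses || for string concatenation; + coerces text to numbers (yielding 0)

Fix: Use the || operator for string concatenation

Corrected query:
SELECT category || ': ' || name AS label FROM products

Result:
label           
----------------
Furniture: Shelf
Garden: Hose    
Garden: Planter 
Furniture: Chair
Garden: Gloves  
Garden: Gloves  
Garden: Hose    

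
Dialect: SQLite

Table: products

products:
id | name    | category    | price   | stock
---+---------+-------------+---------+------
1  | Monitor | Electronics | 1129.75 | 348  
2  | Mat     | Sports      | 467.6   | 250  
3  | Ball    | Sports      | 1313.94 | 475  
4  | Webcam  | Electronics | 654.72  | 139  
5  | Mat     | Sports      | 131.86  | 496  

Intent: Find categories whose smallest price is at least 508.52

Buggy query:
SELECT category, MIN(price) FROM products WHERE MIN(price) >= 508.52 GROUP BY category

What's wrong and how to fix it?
Bug: Aggregates like MIN are computed per group after WHERE runs

Fix: Replace WHERE with HAVING after the GROUP BY

Corrected query:
SELECT category, MIN(price) FROM products GROUP BY category HAVING MIN(price) >= 508.52

Result:
category    | MIN(price)
------------+-----------
Electronics | 654.72    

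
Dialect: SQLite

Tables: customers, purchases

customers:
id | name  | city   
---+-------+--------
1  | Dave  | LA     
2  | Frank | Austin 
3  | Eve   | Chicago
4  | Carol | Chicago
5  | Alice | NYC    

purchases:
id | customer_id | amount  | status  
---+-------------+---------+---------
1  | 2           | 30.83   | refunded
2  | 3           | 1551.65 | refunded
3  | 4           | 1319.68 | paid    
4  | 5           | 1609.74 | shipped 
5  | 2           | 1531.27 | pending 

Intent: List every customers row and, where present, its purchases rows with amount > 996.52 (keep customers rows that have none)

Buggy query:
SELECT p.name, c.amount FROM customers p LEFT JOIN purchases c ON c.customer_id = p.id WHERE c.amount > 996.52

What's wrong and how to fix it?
Bug: A WHERE condition on the right-hand table after LEFT JOIN drops unmatched parents

Fix: Put 'c.amount > 996.52' in the JOIN's ON clause instead of WHERE

Corrected query:
SELECT p.name, c.amount FROM customers p LEFT JOIN purchases c ON c.customer_id = p.id AND c.amount > 996.52

Result:
name  | amount 
------+--------
Dave  | NULL   
Frank | 1531.27
Eve   | 1551.65
Carol | 1319.68
Alice | 1609.74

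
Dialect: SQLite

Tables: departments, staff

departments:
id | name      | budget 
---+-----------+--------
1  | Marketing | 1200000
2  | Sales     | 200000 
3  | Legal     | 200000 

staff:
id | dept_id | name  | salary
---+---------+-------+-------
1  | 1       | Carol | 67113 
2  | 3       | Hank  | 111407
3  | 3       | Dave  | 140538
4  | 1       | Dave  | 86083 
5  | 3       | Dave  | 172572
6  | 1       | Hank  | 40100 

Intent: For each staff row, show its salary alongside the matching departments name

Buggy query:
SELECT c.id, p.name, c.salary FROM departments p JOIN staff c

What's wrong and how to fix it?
Bug: Missing join condition: each staff row is matched to all departments rows instead of just its own

Fix: Add ON c.dept_id = p.id to the JOIN

Corrected query:
SELECT c.id, p.name, c.salary FROM departments p JOIN staff c ON c.dept_id = p.id

Result:
id | name      | salary
---+-----------+-------
1  | Marketing | 67113 
2  | Legal     | 111407
3  | Legal     | 140538
4  | Marketing | 86083 
5  | Legal     | 172572
6  | Marketing | 40100 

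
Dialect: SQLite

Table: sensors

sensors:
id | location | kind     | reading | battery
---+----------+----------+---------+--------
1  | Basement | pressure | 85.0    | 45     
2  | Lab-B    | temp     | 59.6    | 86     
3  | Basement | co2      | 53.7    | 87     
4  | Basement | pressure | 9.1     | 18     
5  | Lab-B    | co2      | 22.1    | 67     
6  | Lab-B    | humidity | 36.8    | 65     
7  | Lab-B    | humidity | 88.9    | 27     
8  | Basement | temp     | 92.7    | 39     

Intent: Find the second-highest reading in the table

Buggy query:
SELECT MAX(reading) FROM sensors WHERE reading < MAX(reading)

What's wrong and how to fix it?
Bug: MAX(reading) on the right of the comparison is an aggregate-in-WHERE error

Fix: Compute the overall MAX in a subquery, then take MAX of rows below it

Corrected query:
SELECT MAX(reading) FROM sensors WHERE reading < (SELECT MAX(reading) FROM sensors)

Result:
MAX(reading)
------------
88.9        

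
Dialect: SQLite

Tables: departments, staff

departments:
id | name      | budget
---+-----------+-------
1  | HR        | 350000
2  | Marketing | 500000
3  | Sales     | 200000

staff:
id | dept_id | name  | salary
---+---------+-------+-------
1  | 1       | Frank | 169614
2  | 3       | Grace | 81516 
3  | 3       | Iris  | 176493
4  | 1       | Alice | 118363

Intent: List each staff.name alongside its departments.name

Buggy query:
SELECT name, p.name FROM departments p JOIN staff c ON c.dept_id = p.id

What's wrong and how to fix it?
Bug: Both tables have a 'name' column; the unqualified reference is ambiguous

Fix: Prefix ambiguous columns with the table alias

Corrected query:
SELECT c.name, p.name FROM departments p JOIN staff c ON c.dept_id = p.id

Result:
name  | name 
------+------
Frank | HR   
Grace | Sales
Iris  | Sales
Alice | HR   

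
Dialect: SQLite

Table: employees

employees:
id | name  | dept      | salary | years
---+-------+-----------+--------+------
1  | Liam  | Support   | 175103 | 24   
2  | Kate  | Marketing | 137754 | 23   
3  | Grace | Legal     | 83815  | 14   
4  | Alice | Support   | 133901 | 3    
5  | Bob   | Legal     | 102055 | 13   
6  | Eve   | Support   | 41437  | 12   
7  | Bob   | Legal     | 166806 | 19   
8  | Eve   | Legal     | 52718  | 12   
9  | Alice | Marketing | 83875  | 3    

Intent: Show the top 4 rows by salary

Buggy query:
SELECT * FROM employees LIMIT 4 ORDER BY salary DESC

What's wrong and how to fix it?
Bug: ORDER BY cannot follow LIMIT; LIMIT is the final clause

Fix: Sort with ORDER BY, then apply LIMIT

Corrected query:
SELECT * FROM employees ORDER BY salary DESC LIMIT 4

Result:
id | name  | dept      | salary | years
---+-------+-----------+--------+------
1  | Liam  | Support   | 175103 | 24   
7  | Bob   | Legal     | 166806 | 19   
2  | Kate  | Marketing | 137754 | 23   
4  | Alice | Support   | 133901 | 3    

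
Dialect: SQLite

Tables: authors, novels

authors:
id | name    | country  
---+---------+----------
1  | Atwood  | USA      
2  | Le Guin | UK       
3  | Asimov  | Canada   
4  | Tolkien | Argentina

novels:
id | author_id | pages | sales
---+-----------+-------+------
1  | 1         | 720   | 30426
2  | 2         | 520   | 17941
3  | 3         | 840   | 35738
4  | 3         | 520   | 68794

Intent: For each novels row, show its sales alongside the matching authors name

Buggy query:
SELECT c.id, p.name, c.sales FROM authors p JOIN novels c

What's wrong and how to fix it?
Bug: Missing join condition: each novels row is matched to all authors rows instead of just its own

Fix: Add ON c.author_id = p.id to the JOIN

Corrected query:
SELECT c.id, p.name, c.sales FROM authors p JOIN novels c ON c.author_id = p.id

Result:
id | name    | sales
---+---------+------
1  | Atwood  | 30426
2  | Le Guin | 17941
3  | Asimov  | 35738
4  | Asimov  | 68794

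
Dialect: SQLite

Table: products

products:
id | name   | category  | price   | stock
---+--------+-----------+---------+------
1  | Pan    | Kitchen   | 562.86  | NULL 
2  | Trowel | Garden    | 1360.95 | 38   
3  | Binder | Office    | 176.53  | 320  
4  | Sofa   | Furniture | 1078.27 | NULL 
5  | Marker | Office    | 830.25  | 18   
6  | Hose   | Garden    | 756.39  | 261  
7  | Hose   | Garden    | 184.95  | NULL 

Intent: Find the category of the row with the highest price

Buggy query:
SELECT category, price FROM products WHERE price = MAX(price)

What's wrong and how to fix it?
Bug: WHERE is evaluated per row; an aggregate over the whole table isn't defined there

Fix: Wrap MAX in a scalar subquery so WHERE compares against a single value

Corrected query:
SELECT category, price FROM products WHERE price = (SELECT MAX(price) FROM products)

Result:
category | price  
---------+--------
Garden   | 1360.95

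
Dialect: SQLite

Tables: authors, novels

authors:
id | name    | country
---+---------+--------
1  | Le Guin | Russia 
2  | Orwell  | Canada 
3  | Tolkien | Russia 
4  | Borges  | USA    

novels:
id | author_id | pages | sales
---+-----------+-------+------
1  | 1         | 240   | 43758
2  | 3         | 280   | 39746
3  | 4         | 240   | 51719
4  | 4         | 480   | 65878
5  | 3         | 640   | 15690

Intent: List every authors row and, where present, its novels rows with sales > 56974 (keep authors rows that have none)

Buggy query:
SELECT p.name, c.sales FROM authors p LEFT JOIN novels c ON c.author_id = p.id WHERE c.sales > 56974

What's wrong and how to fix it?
Bug: A WHERE condition on the right-hand table after LEFT JOIN drops unmatched parents

Fix: Move the right-table condition into the ON clause so unmatched parents are kept

Corrected query:
SELECT p.name, c.sales FROM authors p LEFT JOIN novels c ON c.author_id = p.id AND c.sales > 56974

Result:
name    | sales
--------+------
Le Guin | NULL 
Orwell  | NULL 
Tolkien | NULL 
Borges  | 65878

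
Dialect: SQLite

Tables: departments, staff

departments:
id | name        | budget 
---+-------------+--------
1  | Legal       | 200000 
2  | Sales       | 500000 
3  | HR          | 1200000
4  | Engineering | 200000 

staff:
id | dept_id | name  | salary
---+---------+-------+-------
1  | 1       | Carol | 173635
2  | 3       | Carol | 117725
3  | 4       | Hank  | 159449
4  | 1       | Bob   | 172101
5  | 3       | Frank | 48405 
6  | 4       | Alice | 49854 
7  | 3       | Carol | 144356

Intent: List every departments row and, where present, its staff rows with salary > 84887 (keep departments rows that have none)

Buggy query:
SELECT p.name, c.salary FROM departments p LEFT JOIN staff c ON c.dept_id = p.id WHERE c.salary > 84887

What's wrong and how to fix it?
Bug: Filtering c.salary in WHERE discards the NULL rows produced by LEFT JOIN, turning it into an inner join

Fix: Put 'c.salary > 84887' in the JOIN's ON clause instead of WHERE

Corrected query:
SELECT p.name, c.salary FROM departments p LEFT JOIN staff c ON c.dept_id = p.id AND c.salary > 84887

Result:
name        | salary
------------+-------
Legal       | 172101
Legal       | 173635
Sales       | NULL  
HR          | 117725
HR          | 144356
Engineering | 159449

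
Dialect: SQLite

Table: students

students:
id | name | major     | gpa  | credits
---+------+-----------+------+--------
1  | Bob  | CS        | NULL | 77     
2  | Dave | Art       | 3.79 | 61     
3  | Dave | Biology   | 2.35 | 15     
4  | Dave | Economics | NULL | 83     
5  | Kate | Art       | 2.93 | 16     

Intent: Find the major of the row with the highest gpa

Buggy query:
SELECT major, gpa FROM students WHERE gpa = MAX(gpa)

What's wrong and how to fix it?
Bug: WHERE is evaluated per row; an aggregate over the whole table isn't defined there

Fix: Use a subquery: WHERE gpa = (SELECT MAX(gpa) FROM students)

Corrected query:
SELECT major, gpa FROM students WHERE gpa = (SELECT MAX(gpa) FROM students)

Result:
major | gpa 
------+-----
Art   | 3.79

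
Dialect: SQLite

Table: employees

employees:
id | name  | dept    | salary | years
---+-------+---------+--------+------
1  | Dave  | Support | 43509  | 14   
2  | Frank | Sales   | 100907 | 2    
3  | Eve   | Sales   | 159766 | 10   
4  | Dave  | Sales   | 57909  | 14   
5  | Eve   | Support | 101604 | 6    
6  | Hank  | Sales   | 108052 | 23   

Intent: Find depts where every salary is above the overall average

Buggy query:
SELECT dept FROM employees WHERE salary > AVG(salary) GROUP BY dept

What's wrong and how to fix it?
Bug: AVG() is an aggregate; it can't sit directly in WHERE

Fix: Compute the overall average in a scalar subquery and compare each group's MIN against it in HAVING

Corrected query:
SELECT dept FROM employees GROUP BY dept HAVING MIN(salary) > (SELECT AVG(salary) FROM employees)

Result:
(no rows)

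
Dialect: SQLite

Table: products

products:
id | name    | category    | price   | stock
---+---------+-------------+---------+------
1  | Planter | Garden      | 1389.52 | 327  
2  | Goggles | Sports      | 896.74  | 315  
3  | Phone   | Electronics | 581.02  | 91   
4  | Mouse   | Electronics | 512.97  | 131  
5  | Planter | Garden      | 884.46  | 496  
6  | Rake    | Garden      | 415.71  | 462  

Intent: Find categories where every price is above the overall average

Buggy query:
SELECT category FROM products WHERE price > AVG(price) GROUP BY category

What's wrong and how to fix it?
Bug: WHERE evaluates per row before aggregation, so AVG() is unavailable

Fix: Use a subquery for AVG and a HAVING MIN(...) filter so the condition holds for every row in the group

Corrected query:
SELECT category FROM products GROUP BY category HAVING MIN(price) > (SELECT AVG(price) FROM products)

Result:
category
--------
Sports  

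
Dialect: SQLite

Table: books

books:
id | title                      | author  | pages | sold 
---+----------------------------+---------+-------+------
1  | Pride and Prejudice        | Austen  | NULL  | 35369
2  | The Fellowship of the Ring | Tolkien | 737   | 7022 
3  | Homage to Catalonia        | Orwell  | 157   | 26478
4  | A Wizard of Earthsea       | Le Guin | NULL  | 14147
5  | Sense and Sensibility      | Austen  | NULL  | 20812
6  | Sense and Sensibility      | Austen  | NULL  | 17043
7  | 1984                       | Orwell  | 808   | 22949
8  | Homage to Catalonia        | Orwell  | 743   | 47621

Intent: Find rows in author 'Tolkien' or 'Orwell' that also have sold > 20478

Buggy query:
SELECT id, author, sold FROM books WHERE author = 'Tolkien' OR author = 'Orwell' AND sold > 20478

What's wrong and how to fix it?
Bug: Without parentheses, AND is evaluated before OR, so the sold filter only applies to the 'Orwell' branch

Fix: Add parentheses around the OR so the AND applies to both alternatives

Corrected query:
SELECT id, author, sold FROM books WHERE (author = 'Tolkien' OR author = 'Orwell') AND sold > 20478

Result:
id | author | sold 
---+--------+------
3  | Orwell | 26478
7  | Orwell | 22949
8  | Orwell | 47621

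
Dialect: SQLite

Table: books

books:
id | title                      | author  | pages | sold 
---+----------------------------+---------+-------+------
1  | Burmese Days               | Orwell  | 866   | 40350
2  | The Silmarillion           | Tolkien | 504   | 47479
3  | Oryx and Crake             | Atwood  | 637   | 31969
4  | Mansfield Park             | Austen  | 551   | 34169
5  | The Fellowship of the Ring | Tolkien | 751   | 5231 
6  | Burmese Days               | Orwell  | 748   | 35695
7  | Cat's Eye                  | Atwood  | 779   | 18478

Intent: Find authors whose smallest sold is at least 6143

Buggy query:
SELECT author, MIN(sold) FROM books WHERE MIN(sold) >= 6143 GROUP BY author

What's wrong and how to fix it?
Bug: Aggregates like MIN are computed per group after WHERE runs

Fix: Use HAVING for the per-group MIN condition

Corrected query:
SELECT author, MIN(sold) FROM books GROUP BY author HAVING MIN(sold) >= 6143

Result:
author | MIN(sold)
-------+----------
Atwood | 18478    
Austen | 34169    
Orwell | 35695    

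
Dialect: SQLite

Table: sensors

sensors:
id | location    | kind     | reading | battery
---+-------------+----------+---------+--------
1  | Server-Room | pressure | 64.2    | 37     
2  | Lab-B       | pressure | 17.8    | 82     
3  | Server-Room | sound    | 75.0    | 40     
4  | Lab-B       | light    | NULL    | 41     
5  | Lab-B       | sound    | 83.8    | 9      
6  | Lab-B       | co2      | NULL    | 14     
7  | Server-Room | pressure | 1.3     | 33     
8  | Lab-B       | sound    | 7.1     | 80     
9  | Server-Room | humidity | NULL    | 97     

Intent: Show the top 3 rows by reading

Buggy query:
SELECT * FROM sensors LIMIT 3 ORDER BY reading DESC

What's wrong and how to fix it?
Bug: ORDER BY cannot follow LIMIT; LIMIT is the final clause

Fix: Sort with ORDER BY, then apply LIMIT

Corrected query:
SELECT * FROM sensors ORDER BY reading DESC LIMIT 3

Result:
id | location    | kind     | reading | battery
---+-------------+----------+---------+--------
5  | Lab-B       | sound    | 83.8    | 9      
3  | Server-Room | sound    | 75      | 40     
1  | Server-Room | pressure | 64.2    | 37     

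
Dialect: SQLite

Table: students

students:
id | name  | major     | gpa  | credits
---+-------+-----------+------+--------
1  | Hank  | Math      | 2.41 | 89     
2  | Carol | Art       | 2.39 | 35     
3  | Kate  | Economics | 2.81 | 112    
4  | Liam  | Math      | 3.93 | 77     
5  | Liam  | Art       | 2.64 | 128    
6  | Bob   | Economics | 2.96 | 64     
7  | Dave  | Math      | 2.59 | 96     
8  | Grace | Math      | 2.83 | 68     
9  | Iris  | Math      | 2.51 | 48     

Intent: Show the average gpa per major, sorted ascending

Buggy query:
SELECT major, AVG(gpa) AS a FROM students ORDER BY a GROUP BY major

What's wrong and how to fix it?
Bug: GROUP BY must precede ORDER BY

Fix: Reorder: SELECT … FROM … GROUP BY … ORDER BY …

Corrected query:
SELECT major, AVG(gpa) AS a FROM students GROUP BY major ORDER BY a

Result:
major     | a    
----------+------
Art       | 2.515
Math      | 2.854
Economics | 2.885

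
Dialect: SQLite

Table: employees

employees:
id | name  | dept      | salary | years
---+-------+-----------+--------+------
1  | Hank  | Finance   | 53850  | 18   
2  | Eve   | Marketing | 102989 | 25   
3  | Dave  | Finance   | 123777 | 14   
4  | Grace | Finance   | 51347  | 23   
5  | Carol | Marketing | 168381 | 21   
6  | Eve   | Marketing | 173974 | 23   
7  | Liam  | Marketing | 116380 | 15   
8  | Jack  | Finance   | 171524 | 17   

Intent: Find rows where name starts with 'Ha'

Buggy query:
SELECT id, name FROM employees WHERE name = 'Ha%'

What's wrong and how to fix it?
Bug: Wildcards only work with LIKE; '=' treats '%' as a literal character

Fix: Use LIKE for wildcard pattern matching

Corrected query:
SELECT id, name FROM employees WHERE name LIKE 'Ha%'

Result:
id | name
---+-----
1  | Hank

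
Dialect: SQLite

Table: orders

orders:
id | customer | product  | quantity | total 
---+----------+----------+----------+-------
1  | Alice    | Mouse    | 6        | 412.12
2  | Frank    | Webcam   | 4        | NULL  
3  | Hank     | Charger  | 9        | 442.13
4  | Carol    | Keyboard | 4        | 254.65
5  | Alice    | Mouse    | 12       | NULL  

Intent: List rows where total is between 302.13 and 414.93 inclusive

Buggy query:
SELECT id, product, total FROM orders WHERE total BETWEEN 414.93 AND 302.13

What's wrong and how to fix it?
Bug: The bounds are reversed; BETWEEN a AND b requires a <= b to match anything

Fix: Swap the bounds so the smaller value comes first

Corrected query:
SELECT id, product, total FROM orders WHERE total BETWEEN 302.13 AND 414.93

Result:
id | product | total 
---+---------+-------
1  | Mouse   | 412.12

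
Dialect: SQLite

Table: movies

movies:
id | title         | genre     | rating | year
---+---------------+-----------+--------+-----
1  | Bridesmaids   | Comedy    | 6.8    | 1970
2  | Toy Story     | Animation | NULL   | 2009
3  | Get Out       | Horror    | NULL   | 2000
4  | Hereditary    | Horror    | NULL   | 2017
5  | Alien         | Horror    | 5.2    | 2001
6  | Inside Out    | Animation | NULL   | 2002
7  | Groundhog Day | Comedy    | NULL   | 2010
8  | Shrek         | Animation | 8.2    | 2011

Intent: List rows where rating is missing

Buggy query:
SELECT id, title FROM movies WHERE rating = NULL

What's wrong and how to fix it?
Bug: '= NULL' is always unknown in SQL three-valued logic, so no rows match

Fix: Replace '= NULL' with 'IS NULL'

Corrected query:
SELECT id, title FROM movies WHERE rating IS NULL

Result:
id | title        
---+--------------
2  | Toy Story    
3  | Get Out      
4  | Hereditary   
6  | Inside Out   
7  | Groundhog Day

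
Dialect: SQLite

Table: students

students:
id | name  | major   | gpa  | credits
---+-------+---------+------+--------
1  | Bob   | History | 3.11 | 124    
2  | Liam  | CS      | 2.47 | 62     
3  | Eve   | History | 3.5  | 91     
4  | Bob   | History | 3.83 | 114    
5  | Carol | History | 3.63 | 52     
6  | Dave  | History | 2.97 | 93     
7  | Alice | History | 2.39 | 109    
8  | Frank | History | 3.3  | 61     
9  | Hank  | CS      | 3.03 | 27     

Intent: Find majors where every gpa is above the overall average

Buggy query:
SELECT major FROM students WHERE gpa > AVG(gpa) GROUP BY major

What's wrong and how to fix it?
Bug: AVG() is an aggregate; it can't sit directly in WHERE

Fix: Compute the overall average in a scalar subquery and compare each group's MIN against it in HAVING

Corrected query:
SELECT major FROM students GROUP BY major HAVING MIN(gpa) > (SELECT AVG(gpa) FROM students)

Result:
(no rows)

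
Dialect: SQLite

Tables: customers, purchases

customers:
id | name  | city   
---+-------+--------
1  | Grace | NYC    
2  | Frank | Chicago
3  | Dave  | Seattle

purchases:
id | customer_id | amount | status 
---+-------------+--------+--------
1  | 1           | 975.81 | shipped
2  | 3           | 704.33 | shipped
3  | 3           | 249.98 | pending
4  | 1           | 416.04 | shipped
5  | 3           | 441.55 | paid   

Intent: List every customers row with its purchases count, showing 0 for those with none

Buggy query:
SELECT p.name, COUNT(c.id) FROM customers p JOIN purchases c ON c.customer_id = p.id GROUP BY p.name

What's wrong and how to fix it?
Bug: INNER JOIN drops customers rows that have no matching purchases rows

Fix: Use LEFT JOIN so parents without children still appear (COUNT(c.id) gives 0)

Corrected query:
SELECT p.name, COUNT(c.id) FROM customers p LEFT JOIN purchases c ON c.customer_id = p.id GROUP BY p.name

Result:
name  | COUNT(c.id)
------+------------
Dave  | 3          
Frank | 0          
Grace | 2          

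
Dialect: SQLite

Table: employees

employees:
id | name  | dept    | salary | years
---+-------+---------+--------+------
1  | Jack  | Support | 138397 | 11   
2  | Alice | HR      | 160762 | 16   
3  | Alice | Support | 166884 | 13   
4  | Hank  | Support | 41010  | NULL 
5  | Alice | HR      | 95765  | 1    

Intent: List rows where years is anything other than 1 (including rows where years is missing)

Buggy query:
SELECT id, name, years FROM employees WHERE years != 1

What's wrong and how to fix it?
Bug: Inequality against NULL is unknown, not true; rows with NULL are dropped

Fix: Handle NULL separately with IS NULL alongside the inequality

Corrected query:
SELECT id, name, years FROM employees WHERE years != 1 OR years IS NULL

Result:
id | name  | years
---+-------+------
1  | Jack  | 11   
2  | Alice | 16   
3  | Alice | 13   
4  | Hank  | NULL 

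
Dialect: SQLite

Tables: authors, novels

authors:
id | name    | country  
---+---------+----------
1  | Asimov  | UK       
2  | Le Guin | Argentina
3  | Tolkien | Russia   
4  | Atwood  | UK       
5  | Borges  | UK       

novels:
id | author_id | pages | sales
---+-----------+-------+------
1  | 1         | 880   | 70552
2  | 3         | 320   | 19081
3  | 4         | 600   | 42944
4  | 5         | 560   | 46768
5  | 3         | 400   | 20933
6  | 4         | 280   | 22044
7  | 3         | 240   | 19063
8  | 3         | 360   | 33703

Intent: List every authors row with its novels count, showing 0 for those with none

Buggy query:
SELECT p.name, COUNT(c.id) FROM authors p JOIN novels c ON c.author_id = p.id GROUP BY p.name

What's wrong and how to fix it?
Bug: An inner join excludes parents with zero children

Fix: Switch to LEFT JOIN to retain unmatched parent rows

Corrected query:
SELECT p.name, COUNT(c.id) FROM authors p LEFT JOIN novels c ON c.author_id = p.id GROUP BY p.name

Result:
name    | COUNT(c.id)
--------+------------
Asimov  | 1          
Atwood  | 2          
Borges  | 1          
Le Guin | 0          
Tolkien | 4          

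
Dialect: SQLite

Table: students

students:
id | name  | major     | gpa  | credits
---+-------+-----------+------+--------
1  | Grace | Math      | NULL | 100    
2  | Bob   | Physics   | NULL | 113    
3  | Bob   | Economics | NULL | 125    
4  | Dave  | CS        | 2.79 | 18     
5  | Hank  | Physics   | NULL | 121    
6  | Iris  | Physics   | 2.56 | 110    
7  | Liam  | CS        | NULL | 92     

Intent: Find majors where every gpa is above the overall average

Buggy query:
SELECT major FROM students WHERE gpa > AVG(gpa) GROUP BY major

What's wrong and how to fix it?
Bug: AVG() is an aggregate; it can't sit directly in WHERE

Fix: Compute the overall average in a scalar subquery and compare each group's MIN against it in HAVING

Corrected query:
SELECT major FROM students GROUP BY major HAVING MIN(gpa) > (SELECT AVG(gpa) FROM students)

Result:
major
-----
CS   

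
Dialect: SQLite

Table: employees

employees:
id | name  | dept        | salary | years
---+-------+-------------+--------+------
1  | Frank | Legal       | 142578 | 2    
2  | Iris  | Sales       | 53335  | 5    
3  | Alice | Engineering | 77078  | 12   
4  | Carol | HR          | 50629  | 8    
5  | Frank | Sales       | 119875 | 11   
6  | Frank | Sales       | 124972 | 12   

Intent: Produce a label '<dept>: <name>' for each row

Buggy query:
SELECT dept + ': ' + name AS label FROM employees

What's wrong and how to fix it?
Bug: SQLite uses || for string concatenation; + coerces text to numbers (yielding 0)

Fix: Replace + with || to concatenate text

Corrected query:
SELECT dept || ': ' || name AS label FROM employees

Result:
label             
------------------
Legal: Frank      
Sales: Iris       
Engineering: Alice
HR: Carol         
Sales: Frank      
Sales: Frank      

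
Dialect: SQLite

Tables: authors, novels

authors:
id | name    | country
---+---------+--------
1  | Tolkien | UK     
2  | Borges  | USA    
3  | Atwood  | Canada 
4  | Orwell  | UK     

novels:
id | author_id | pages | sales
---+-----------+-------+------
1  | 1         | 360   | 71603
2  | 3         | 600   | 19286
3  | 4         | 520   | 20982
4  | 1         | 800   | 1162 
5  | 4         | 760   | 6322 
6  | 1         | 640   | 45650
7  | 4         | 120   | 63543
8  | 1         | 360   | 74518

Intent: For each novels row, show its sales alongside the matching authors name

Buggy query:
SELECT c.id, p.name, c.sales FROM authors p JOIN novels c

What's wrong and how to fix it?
Bug: Missing join condition: each novels row is matched to all authors rows instead of just its own

Fix: Add ON c.author_id = p.id to the JOIN

Corrected query:
SELECT c.id, p.name, c.sales FROM authors p JOIN novels c ON c.author_id = p.id

Result:
id | name    | sales
---+---------+------
1  | Tolkien | 71603
2  | Atwood  | 19286
3  | Orwell  | 20982
4  | Tolkien | 1162 
5  | Orwell  | 6322 
6  | Tolkien | 45650
7  | Orwell  | 63543
8  | Tolkien | 74518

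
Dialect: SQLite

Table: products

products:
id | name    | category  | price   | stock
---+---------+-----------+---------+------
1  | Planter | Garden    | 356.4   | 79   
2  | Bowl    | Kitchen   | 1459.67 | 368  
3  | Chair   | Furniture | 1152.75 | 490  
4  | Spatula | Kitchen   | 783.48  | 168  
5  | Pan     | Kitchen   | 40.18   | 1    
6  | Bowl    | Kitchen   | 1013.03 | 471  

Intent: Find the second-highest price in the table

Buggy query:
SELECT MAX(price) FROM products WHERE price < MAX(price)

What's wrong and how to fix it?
Bug: MAX(price) on the right of the comparison is an aggregate-in-WHERE error

Fix: Put the inner MAX in a scalar subquery

Corrected query:
SELECT MAX(price) FROM products WHERE price < (SELECT MAX(price) FROM products)

Result:
MAX(price)
----------
1152.75   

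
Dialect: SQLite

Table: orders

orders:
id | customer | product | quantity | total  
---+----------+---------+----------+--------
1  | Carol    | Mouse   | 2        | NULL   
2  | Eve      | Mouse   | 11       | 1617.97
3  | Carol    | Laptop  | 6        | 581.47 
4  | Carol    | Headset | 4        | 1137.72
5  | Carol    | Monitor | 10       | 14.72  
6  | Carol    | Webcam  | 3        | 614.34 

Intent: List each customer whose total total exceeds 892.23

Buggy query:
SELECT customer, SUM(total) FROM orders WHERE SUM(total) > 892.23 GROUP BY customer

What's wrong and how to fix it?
Bug: Aggregate functions cannot appear in a WHERE clause

Fix: Move the aggregate condition to a HAVING clause

Corrected query:
SELECT customer, SUM(total) FROM orders GROUP BY customer HAVING SUM(total) > 892.23

Result:
customer | SUM(total)
---------+-----------
Carol    | 2348.25   
Eve      | 1617.97   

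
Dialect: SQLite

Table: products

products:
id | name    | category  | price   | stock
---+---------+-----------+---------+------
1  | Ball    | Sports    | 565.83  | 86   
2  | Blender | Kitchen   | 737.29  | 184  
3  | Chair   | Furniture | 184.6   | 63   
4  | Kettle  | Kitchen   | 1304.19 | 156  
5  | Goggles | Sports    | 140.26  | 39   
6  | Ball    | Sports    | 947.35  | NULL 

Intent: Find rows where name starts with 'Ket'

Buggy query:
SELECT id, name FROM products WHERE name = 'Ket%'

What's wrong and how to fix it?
Bug: Wildcards only work with LIKE; '=' treats '%' as a literal character

Fix: Replace '=' with LIKE so 'Ket%' is treated as a pattern

Corrected query:
SELECT id, name FROM products WHERE name LIKE 'Ket%'

Result:
id | name  
---+-------
4  | Kettle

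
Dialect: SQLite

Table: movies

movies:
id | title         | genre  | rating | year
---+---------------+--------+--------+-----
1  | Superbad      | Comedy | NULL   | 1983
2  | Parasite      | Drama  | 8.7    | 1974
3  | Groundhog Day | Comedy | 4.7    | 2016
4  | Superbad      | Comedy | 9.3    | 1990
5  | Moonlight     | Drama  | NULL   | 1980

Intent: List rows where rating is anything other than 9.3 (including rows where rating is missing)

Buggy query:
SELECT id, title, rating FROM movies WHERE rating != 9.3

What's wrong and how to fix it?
Bug: 'rating != 9.3' is unknown when rating is NULL, so NULL rows are silently excluded

Fix: Add an explicit OR rating IS NULL to include the missing-value rows

Corrected query:
SELECT id, title, rating FROM movies WHERE rating != 9.3 OR rating IS NULL

Result:
id | title         | rating
---+---------------+-------
1  | Superbad      | NULL  
2  | Parasite      | 8.7   
3  | Groundhog Day | 4.7   
5  | Moonlight     | NULL  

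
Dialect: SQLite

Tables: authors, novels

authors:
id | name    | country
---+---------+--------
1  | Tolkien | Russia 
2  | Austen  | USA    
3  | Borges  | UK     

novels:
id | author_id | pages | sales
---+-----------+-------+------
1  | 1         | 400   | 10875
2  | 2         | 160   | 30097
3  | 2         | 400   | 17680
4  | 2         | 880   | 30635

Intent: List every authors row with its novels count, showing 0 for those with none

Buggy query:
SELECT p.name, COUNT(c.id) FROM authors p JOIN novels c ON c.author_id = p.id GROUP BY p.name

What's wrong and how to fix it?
Bug: An inner join excludes parents with zero children

Fix: Use LEFT JOIN so parents without children still appear (COUNT(c.id) gives 0)

Corrected query:
SELECT p.name, COUNT(c.id) FROM authors p LEFT JOIN novels c ON c.author_id = p.id GROUP BY p.name

Result:
name    | COUNT(c.id)
--------+------------
Austen  | 3          
Borges  | 0          
Tolkien | 1          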